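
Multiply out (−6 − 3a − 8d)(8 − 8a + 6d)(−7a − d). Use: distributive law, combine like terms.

336a + 48d − 168a² + 676ad + 100d² − 168a³ − 346a²d + 290ad² + 48d³

(−6 − 3a − 8d)(8 − 8a + 6d)(−7a − d)
= (−48 + 48a − 36d − 24a + 24a² − 18ad − 64d + 64ad − 48d²)(−7a − d)    [distributive law]
= (−48 + 24a − 100d + 24a² + 46ad − 48d²)(−7a − d)    [combine like terms]
= 336a + 48d − 168a² − 24ad + 700ad + 100d² − 168a³ − 24a²d − 322a²d − 46ad² + 336ad² + 48d³    [distributive law]
= 336a + 48d − 168a² + 676ad + 100d² − 168a³ − 346a²d + 290ad² + 48d³    [combine like terms]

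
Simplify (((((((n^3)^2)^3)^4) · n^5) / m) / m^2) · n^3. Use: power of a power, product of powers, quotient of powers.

(((((((n^3)^2)^3)^4) · n^5) / m) / m^2) · n^3
= ((((((n^3)^2)^12) · n^5) / m) / m^2) · n^3    [power of a power]
= (((((n^3)^24) · n^5) / m) / m^2) · n^3    [power of a power]
= (((n^72 · n^5) / m) / m^2) · n^3    [power of a power]
= ((n^77 / m) / m^2) · n^3    [product of powers]
= m^(-3)n^80    [quotient of powers; product of powers]

m^(-3)n^80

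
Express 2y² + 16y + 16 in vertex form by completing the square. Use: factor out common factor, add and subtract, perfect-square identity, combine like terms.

2y² + 16y + 16
= 2(y² + 8y) + 16    [factor out 2 from the y-terms]
= 2(y² + 8y + 16 − 16) + 16    [add and subtract 16 inside the bracket]
= 2(y + 4)² − 32 + 16    [perfect-square identity]
= 2(y + 4)² − 16    [combine constants]

2(y + 4)² − 16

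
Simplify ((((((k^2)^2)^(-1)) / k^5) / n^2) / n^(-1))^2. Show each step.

((((((k^2)^2)^(-1)) / k^5) / n^2) / n^(-1))^2
= ((((((k^2)^2)^(-1)) / k^5) / n^2)^2) / ((n^(-1))^2)    [power of a quotient]
= ((((((k^2)^2)^(-1)) / k^5)^2) / ((n^2)^2)) / ((n^(-1))^2)    [power of a quotient]
= ((((((k^2)^2)^(-1))^2) / ((k^5)^2)) / ((n^2)^2)) / ((n^(-1))^2)    [power of a quotient]
= (((((k^2)^2)^(-2)) / ((k^5)^2)) / ((n^2)^2)) / ((n^(-1))^2)    [power of a power]
= ((((k^2)^(-4)) / ((k^5)^2)) / ((n^2)^2)) / ((n^(-1))^2)    [power of a power]
= ((k^(-8) / ((k^5)^2)) / ((n^2)^2)) / ((n^(-1))^2)    [power of a power]
= ((k^(-8) / k^10) / ((n^2)^2)) / ((n^(-1))^2)    [power of a power]
= (k^(-18) / ((n^2)^2)) / ((n^(-1))^2)    [quotient of powers]
= (k^(-18) / n^4) / ((n^(-1))^2)    [power of a power]
= (k^(-18) / n^4) / n^(-2)    [power of a power]
= k^(-18)·n^(-2)    [quotient of powers; product of powers]

k^(-18)·n^(-2)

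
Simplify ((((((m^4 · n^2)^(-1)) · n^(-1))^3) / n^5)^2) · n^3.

m^(-24)n^(-25)

((((((m^4 · n^2)^(-1)) · n^(-1))^3) / n^5)^2) · n^3
= ((((((m^4 · n^2)^(-1)) · n^(-1))^3)^2) / ((n^5)^2)) · n^3    [power of a quotient]
= (((((m^4 · n^2)^(-1)) · n^(-1))^6) / ((n^5)^2)) · n^3    [power of a power]
= (((((m^4 · n^2)^(-1))^6) · ((n^(-1))^6)) / ((n^5)^2)) · n^3    [power of a product]
= ((((m^4 · n^2)^(-6)) · ((n^(-1))^6)) / ((n^5)^2)) · n^3    [power of a power]
= (((((m^4)^(-6)) · ((n^2)^(-6))) · ((n^(-1))^6)) / ((n^5)^2)) · n^3    [power of a product]
= (((m^(-24) · ((n^2)^(-6))) · ((n^(-1))^6)) / ((n^5)^2)) · n^3    [power of a power]
= (((m^(-24) · n^(-12)) · ((n^(-1))^6)) / ((n^5)^2)) · n^3    [power of a power]
= (((m^(-24) · n^(-12)) · n^(-6)) / ((n^5)^2)) · n^3    [power of a power]
= (((m^(-24) · n^(-12)) · n^(-6)) / n^10) · n^3    [power of a power]
= m^(-24)n^(-25)    [quotient of powers; product of powers]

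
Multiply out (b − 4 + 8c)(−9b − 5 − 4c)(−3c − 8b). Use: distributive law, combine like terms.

(b − 4 + 8c)(−9b − 5 − 4c)(−3c − 8b)
= (−9b^2 − 5b − 4bc + 36b + 20 + 16c − 72bc − 40c − 32c^2)(−3c − 8b)    [distributive law]
= (−9b^2 + 31b − 76bc + 20 − 24c − 32c^2)(−3c − 8b)    [combine like terms]
= 27b^2c + 72b^3 − 93bc − 248b^2 + 228bc^2 + 608b^2c − 60c − 160b + 72c^2 + 192bc + 96c^3 + 256bc^2    [distributive law]
= 635b^2c + 72b^3 + 99bc − 248b^2 + 484bc^2 − 60c − 160b + 72c^2 + 96c^3    [combine like terms]

635b^2c + 72b^3 + 99bc − 248b^2 + 484bc^2 − 60c − 160b + 72c^2 + 96c^3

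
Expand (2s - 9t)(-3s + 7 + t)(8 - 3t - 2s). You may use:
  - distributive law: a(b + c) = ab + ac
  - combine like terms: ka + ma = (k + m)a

(2s - 9t)(-3s + 7 + t)(8 - 3t - 2s)
= (-6s² + 14s + 2st + 27st - 63t - 9t²)(8 - 3t - 2s)    [distributive law]
= (-6s² + 14s + 29st - 63t - 9t²)(8 - 3t - 2s)    [combine like terms]
= -48s² + 18s²t + 12s³ + 112s - 42st - 28s² + 232st - 87st² - 58s²t - 504t + 189t² + 126st - 72t² + 27t³ + 18st²    [distributive law]
= -76s² - 40s²t + 12s³ + 112s + 316st - 69st² - 504t + 117t² + 27t³    [combine like terms]

-76s² - 40s²t + 12s³ + 112s + 316st - 69st² - 504t + 117t² + 27t³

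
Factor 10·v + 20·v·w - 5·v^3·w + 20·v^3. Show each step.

10·v + 20·v·w - 5·v^3·w + 20·v^3
= 5(2·v + 4·v·w - v^3·w + 4·v^3)    [factor out 5]
= 5·v(2 + 4·w - v^2·w + 4·v^2)    [factor out v]

5·v(2 + 4·w - v^2·w + 4·v^2)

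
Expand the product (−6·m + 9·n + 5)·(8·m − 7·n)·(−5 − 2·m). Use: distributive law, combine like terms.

(−6·m + 9·n + 5)·(8·m − 7·n)·(−5 − 2·m)
= (−48·m² + 42·m·n + 72·m·n − 63·n² + 40·m − 35·n)·(−5 − 2·m)    [distributive law]
= (−48·m² + 114·m·n − 63·n² + 40·m − 35·n)·(−5 − 2·m)    [combine like terms]
= 240·m² + 96·m³ − 570·m·n − 228·m²·n + 315·n² + 126·m·n² − 200·m − 80·m² + 175·n + 70·m·n    [distributive law]
= 160·m² + 96·m³ − 500·m·n − 228·m²·n + 315·n² + 126·m·n² − 200·m + 175·n    [combine like terms]

160·m² + 96·m³ − 500·m·n − 228·m²·n + 315·n² + 126·m·n² − 200·m + 175·n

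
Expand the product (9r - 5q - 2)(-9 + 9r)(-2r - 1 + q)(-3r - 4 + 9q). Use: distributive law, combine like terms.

(9r - 5q - 2)(-9 + 9r)(-2r - 1 + q)(-3r - 4 + 9q)
= (-81r + 81r² + 45q - 45qr + 18 - 18r)(-2r - 1 + q)(-3r - 4 + 9q)    [distributive law]
= (-99r + 81r² + 45q - 45qr + 18)(-2r - 1 + q)(-3r - 4 + 9q)    [combine like terms]
= (198r² + 99r - 99qr - 162r³ - 81r² + 81qr² - 90qr - 45q + 45q² + 90qr² + 45qr - 45q²r - 36r - 18 + 18q)(-3r - 4 + 9q)    [distributive law]
= (117r² + 63r - 144qr - 162r³ + 171qr² - 27q + 45q² - 45q²r - 18)(-3r - 4 + 9q)    [combine like terms]
= -351r³ - 468r² + 1053qr² - 189r² - 252r + 567qr + 432qr² + 576qr - 1296q²r + 486r⁴ + 648r³ - 1458qr³ - 513qr³ - 684qr² + 1539q²r² + 81qr + 108q - 243q² - 135q²r - 180q² + 405q³ + 135q²r² + 180q²r - 405q³r + 54r + 72 - 162q    [distributive law]
= 297r³ - 657r² + 801qr² - 198r + 1224qr - 1251q²r + 486r⁴ - 1971qr³ + 1674q²r² - 54q - 423q² + 405q³ - 405q³r + 72    [combine like terms]

297r³ - 657r² + 801qr² - 198r + 1224qr - 1251q²r + 486r⁴ - 1971qr³ + 1674q²r² - 54q - 423q² + 405q³ - 405q³r + 72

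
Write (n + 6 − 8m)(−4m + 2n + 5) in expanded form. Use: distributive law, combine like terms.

−20mn + 2n² + 17n − 64m + 30 + 32m²

(n + 6 − 8m)(−4m + 2n + 5)
= −4mn + 2n² + 5n − 24m + 12n + 30 + 32m² − 16mn − 40m    [distributive law]
= −20mn + 2n² + 17n − 64m + 30 + 32m²    [combine like terms]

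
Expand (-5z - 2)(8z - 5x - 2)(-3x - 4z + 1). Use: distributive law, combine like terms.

20xz^2 + 160z^3 - 16z^2 - 75x^2z + 3xz - 22z - 30x^2 - 2x + 4

(-5z - 2)(8z - 5x - 2)(-3x - 4z + 1)
= (-40z^2 + 25xz + 10z - 16z + 10x + 4)(-3x - 4z + 1)    [distributive law]
= (-40z^2 + 25xz - 6z + 10x + 4)(-3x - 4z + 1)    [combine like terms]
= 120xz^2 + 160z^3 - 40z^2 - 75x^2z - 100xz^2 + 25xz + 18xz + 24z^2 - 6z - 30x^2 - 40xz + 10x - 12x - 16z + 4    [distributive law]
= 20xz^2 + 160z^3 - 16z^2 - 75x^2z + 3xz - 22z - 30x^2 - 2x + 4    [combine like terms]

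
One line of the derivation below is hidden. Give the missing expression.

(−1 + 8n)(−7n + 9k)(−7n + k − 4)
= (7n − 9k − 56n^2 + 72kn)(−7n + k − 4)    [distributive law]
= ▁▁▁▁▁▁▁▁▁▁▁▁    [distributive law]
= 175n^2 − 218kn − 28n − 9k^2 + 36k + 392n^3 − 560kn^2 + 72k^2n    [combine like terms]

By distributive law:

−49n^2 + 7kn − 28n + 63kn − 9k^2 + 36k + 392n^3 − 56kn^2 + 224n^2 − 504kn^2 + 72k^2n − 288kn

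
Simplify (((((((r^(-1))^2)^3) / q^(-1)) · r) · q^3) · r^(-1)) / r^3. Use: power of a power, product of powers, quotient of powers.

q^4·r^(-9)

(((((((r^(-1))^2)^3) / q^(-1)) · r) · q^3) · r^(-1)) / r^3
= ((((((r^(-1))^6) / q^(-1)) · r) · q^3) · r^(-1)) / r^3    [power of a power]
= ((((r^(-6) / q^(-1)) · r) · q^3) · r^(-1)) / r^3    [power of a power]
= q^4·r^(-9)    [quotient of powers; product of powers]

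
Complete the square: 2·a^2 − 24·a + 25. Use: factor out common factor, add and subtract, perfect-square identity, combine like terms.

2·a^2 − 24·a + 25
= 2(a^2 − 12·a) + 25    [factor out 2 from the a-terms]
= 2(a^2 − 12·a + 36 − 36) + 25    [add and subtract 36 inside the bracket]
= 2(a − 6)^2 − 72 + 25    [perfect-square identity]
= 2(a − 6)^2 − 47    [combine constants]

2(a − 6)^2 − 47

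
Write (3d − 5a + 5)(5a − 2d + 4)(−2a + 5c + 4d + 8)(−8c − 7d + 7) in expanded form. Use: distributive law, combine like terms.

2075a^2cd + 1050a^2d^2 + 420a^2d − 1000ac^2d − 1771acd^2 − 1028acd − 784ad^3 − 728ad^2 + 1512ad + 240c^2d^2 + 402cd^3 + 40cd^2 + 168d^4 + 112d^3 − 952d^2 − 80c^2d − 1398cd − 448d − 400a^3c − 350a^3d + 350a^3 + 1000a^2c^2 + 805a^2c − 1470a^2 − 200ac^2 + 175ac − 800c^2 − 580c + 1120

(3d − 5a + 5)(5a − 2d + 4)(−2a + 5c + 4d + 8)(−8c − 7d + 7)
= (15ad − 6d^2 + 12d − 25a^2 + 10ad − 20a + 25a − 10d + 20)(−2a + 5c + 4d + 8)(−8c − 7d + 7)    [distributive law]
= (25ad − 6d^2 + 2d − 25a^2 + 5a + 20)(−2a + 5c + 4d + 8)(−8c − 7d + 7)    [combine like terms]
= (−50a^2d + 125acd + 100ad^2 + 200ad + 12ad^2 − 30cd^2 − 24d^3 − 48d^2 − 4ad + 10cd + 8d^2 + 16d + 50a^3 − 125a^2c − 100a^2d − 200a^2 − 10a^2 + 25ac + 20ad + 40a − 40a + 100c + 80d + 160)(−8c − 7d + 7)    [distributive law]
= (−150a^2d + 125acd + 112ad^2 + 216ad − 30cd^2 − 24d^3 − 40d^2 + 10cd + 96d + 50a^3 − 125a^2c − 210a^2 + 25ac + 100c + 160)(−8c − 7d + 7)    [combine like terms]
= 1200a^2cd + 1050a^2d^2 − 1050a^2d − 1000ac^2d − 875acd^2 + 875acd − 896acd^2 − 784ad^3 + 784ad^2 − 1728acd − 1512ad^2 + 1512ad + 240c^2d^2 + 210cd^3 − 210cd^2 + 192cd^3 + 168d^4 − 168d^3 + 320cd^2 + 280d^3 − 280d^2 − 80c^2d − 70cd^2 + 70cd − 768cd − 672d^2 + 672d − 400a^3c − 350a^3d + 350a^3 + 1000a^2c^2 + 875a^2cd − 875a^2c + 1680a^2c + 1470a^2d − 1470a^2 − 200ac^2 − 175acd + 175ac − 800c^2 − 700cd + 700c − 1280c − 1120d + 1120    [distributive law]
= 2075a^2cd + 1050a^2d^2 + 420a^2d − 1000ac^2d − 1771acd^2 − 1028acd − 784ad^3 − 728ad^2 + 1512ad + 240c^2d^2 + 402cd^3 + 40cd^2 + 168d^4 + 112d^3 − 952d^2 − 80c^2d − 1398cd − 448d − 400a^3c − 350a^3d + 350a^3 + 1000a^2c^2 + 805a^2c − 1470a^2 − 200ac^2 + 175ac − 800c^2 − 580c + 1120    [combine like terms]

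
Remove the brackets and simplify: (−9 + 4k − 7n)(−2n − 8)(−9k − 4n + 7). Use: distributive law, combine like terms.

(−9 + 4k − 7n)(−2n − 8)(−9k − 4n + 7)
= (18n + 72 − 8kn − 32k + 14n^2 + 56n)(−9k − 4n + 7)    [distributive law]
= (74n + 72 − 8kn − 32k + 14n^2)(−9k − 4n + 7)    [combine like terms]
= −666kn − 296n^2 + 518n − 648k − 288n + 504 + 72k^2n + 32kn^2 − 56kn + 288k^2 + 128kn − 224k − 126kn^2 − 56n^3 + 98n^2    [distributive law]
= −594kn − 198n^2 + 230n − 872k + 504 + 72k^2n − 94kn^2 + 288k^2 − 56n^3    [combine like terms]

−594kn − 198n^2 + 230n − 872k + 504 + 72k^2n − 94kn^2 + 288k^2 − 56n^3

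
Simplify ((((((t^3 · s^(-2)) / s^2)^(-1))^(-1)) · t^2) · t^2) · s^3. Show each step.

((((((t^3 · s^(-2)) / s^2)^(-1))^(-1)) · t^2) · t^2) · s^3
= (((((t^3 · s^(-2)) / s^2)^1) · t^2) · t^2) · s^3    [power of a power]
= (((((t^3 · s^(-2))^1) / ((s^2)^1)) · t^2) · t^2) · s^3    [power of a quotient]
= ((((((t^3)^1) · ((s^(-2))^1)) / ((s^2)^1)) · t^2) · t^2) · s^3    [power of a product]
= ((((t^3 · ((s^(-2))^1)) / ((s^2)^1)) · t^2) · t^2) · s^3    [power of a power]
= ((((t^3 · s^(-2)) / ((s^2)^1)) · t^2) · t^2) · s^3    [power of a power]
= ((((t^3 · s^(-2)) / s^2) · t^2) · t^2) · s^3    [power of a power]
= s^(-1)t^7    [quotient of powers; product of powers]

s^(-1)t^7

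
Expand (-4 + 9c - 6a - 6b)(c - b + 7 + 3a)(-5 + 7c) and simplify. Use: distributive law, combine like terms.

-491c + 368c² + 190b - 191bc + 140 + 270a - 483ac + 63c³ - 105bc² + 147ac² + 60ab - 84abc + 90a² - 126a²c - 30b² + 42b²c

(-4 + 9c - 6a - 6b)(c - b + 7 + 3a)(-5 + 7c)
= (-4c + 4b - 28 - 12a + 9c² - 9bc + 63c + 27ac - 6ac + 6ab - 42a - 18a² - 6bc + 6b² - 42b - 18ab)(-5 + 7c)    [distributive law]
= (59c - 38b - 28 - 54a + 9c² - 15bc + 21ac - 12ab - 18a² + 6b²)(-5 + 7c)    [combine like terms]
= -295c + 413c² + 190b - 266bc + 140 - 196c + 270a - 378ac - 45c² + 63c³ + 75bc - 105bc² - 105ac + 147ac² + 60ab - 84abc + 90a² - 126a²c - 30b² + 42b²c    [distributive law]
= -491c + 368c² + 190b - 191bc + 140 + 270a - 483ac + 63c³ - 105bc² + 147ac² + 60ab - 84abc + 90a² - 126a²c - 30b² + 42b²c    [combine like terms]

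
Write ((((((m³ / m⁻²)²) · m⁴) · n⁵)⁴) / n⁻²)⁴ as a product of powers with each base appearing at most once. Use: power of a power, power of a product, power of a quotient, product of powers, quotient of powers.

((((((m³ / m⁻²)²) · m⁴) · n⁵)⁴) / n⁻²)⁴
= ((((((m³ / m⁻²)²) · m⁴) · n⁵)⁴)⁴) / ((n⁻²)⁴)    [power of a quotient]
= (((((m³ / m⁻²)²) · m⁴) · n⁵)¹⁶) / ((n⁻²)⁴)    [power of a power]
= (((((m³ / m⁻²)²) · m⁴)¹⁶) · ((n⁵)¹⁶)) / ((n⁻²)⁴)    [power of a product]
= (((((m³ / m⁻²)²)¹⁶) · ((m⁴)¹⁶)) · ((n⁵)¹⁶)) / ((n⁻²)⁴)    [power of a product]
= ((((m³ / m⁻²)³²) · ((m⁴)¹⁶)) · ((n⁵)¹⁶)) / ((n⁻²)⁴)    [power of a power]
= (((((m³)³²) / ((m⁻²)³²)) · ((m⁴)¹⁶)) · ((n⁵)¹⁶)) / ((n⁻²)⁴)    [power of a quotient]
= (((m⁹⁶ / ((m⁻²)³²)) · ((m⁴)¹⁶)) · ((n⁵)¹⁶)) / ((n⁻²)⁴)    [power of a power]
= (((m⁹⁶ / m⁻⁶⁴) · ((m⁴)¹⁶)) · ((n⁵)¹⁶)) / ((n⁻²)⁴)    [power of a power]
= ((m¹⁶⁰ · ((m⁴)¹⁶)) · ((n⁵)¹⁶)) / ((n⁻²)⁴)    [quotient of powers]
= ((m¹⁶⁰ · m⁶⁴) · ((n⁵)¹⁶)) / ((n⁻²)⁴)    [power of a power]
= (m²²⁴ · ((n⁵)¹⁶)) / ((n⁻²)⁴)    [product of powers]
= (m²²⁴ · n⁸⁰) / ((n⁻²)⁴)    [power of a power]
= (m²²⁴ · n⁸⁰) / n⁻⁸    [power of a power]
= m²²⁴n⁸⁸    [quotient of powers]

m²²⁴n⁸⁸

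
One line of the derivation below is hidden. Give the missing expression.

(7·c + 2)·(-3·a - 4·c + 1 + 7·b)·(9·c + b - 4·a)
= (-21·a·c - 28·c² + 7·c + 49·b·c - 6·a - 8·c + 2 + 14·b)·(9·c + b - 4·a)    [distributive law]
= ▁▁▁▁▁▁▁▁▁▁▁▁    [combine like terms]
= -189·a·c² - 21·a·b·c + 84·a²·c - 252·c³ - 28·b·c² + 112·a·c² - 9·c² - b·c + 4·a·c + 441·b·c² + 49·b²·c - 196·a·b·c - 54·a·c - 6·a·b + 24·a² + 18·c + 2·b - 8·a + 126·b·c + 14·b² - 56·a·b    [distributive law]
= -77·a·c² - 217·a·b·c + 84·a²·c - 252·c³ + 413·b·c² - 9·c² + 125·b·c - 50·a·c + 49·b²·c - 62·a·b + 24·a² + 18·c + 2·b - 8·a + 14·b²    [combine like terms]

Applying combine like terms to the line above:

(-21·a·c - 28·c² - c + 49·b·c - 6·a + 2 + 14·b)·(9·c + b - 4·a)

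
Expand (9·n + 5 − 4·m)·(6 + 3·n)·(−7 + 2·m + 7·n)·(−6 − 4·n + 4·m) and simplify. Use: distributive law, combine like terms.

(9·n + 5 − 4·m)·(6 + 3·n)·(−7 + 2·m + 7·n)·(−6 − 4·n + 4·m)
= (54·n + 27·n² + 30 + 15·n − 24·m − 12·m·n)·(−7 + 2·m + 7·n)·(−6 − 4·n + 4·m)    [distributive law]
= (69·n + 27·n² + 30 − 24·m − 12·m·n)·(−7 + 2·m + 7·n)·(−6 − 4·n + 4·m)    [combine like terms]
= (−483·n + 138·m·n + 483·n² − 189·n² + 54·m·n² + 189·n³ − 210 + 60·m + 210·n + 168·m − 48·m² − 168·m·n + 84·m·n − 24·m²·n − 84·m·n²)·(−6 − 4·n + 4·m)    [distributive law]
= (−273·n + 54·m·n + 294·n² − 30·m·n² + 189·n³ − 210 + 228·m − 48·m² − 24·m²·n)·(−6 − 4·n + 4·m)    [combine like terms]
= 1638·n + 1092·n² − 1092·m·n − 324·m·n − 216·m·n² + 216·m²·n − 1764·n² − 1176·n³ + 1176·m·n² + 180·m·n² + 120·m·n³ − 120·m²·n² − 1134·n³ − 756·n⁴ + 756·m·n³ + 1260 + 840·n − 840·m − 1368·m − 912·m·n + 912·m² + 288·m² + 192·m²·n − 192·m³ + 144·m²·n + 96·m²·n² − 96·m³·n    [distributive law]
= 2478·n − 672·n² − 2328·m·n + 1140·m·n² + 552·m²·n − 2310·n³ + 876·m·n³ − 24·m²·n² − 756·n⁴ + 1260 − 2208·m + 1200·m² − 192·m³ − 96·m³·n    [combine like terms]

2478·n − 672·n² − 2328·m·n + 1140·m·n² + 552·m²·n − 2310·n³ + 876·m·n³ − 24·m²·n² − 756·n⁴ + 1260 − 2208·m + 1200·m² − 192·m³ − 96·m³·n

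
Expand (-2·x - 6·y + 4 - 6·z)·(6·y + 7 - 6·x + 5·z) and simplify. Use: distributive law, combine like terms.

(-2·x - 6·y + 4 - 6·z)·(6·y + 7 - 6·x + 5·z)
= -12·x·y - 14·x + 12·x^2 - 10·x·z - 36·y^2 - 42·y + 36·x·y - 30·y·z + 24·y + 28 - 24·x + 20·z - 36·y·z - 42·z + 36·x·z - 30·z^2    [distributive law]
= 24·x·y - 38·x + 12·x^2 + 26·x·z - 36·y^2 - 18·y - 66·y·z + 28 - 22·z - 30·z^2    [combine like terms]

24·x·y - 38·x + 12·x^2 + 26·x·z - 36·y^2 - 18·y - 66·y·z + 28 - 22·z - 30·z^2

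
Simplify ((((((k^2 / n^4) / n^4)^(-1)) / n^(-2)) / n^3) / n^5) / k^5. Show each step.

((((((k^2 / n^4) / n^4)^(-1)) / n^(-2)) / n^3) / n^5) / k^5
= ((((((k^2 / n^4)^(-1)) / ((n^4)^(-1))) / n^(-2)) / n^3) / n^5) / k^5    [power of a quotient]
= (((((((k^2)^(-1)) / ((n^4)^(-1))) / ((n^4)^(-1))) / n^(-2)) / n^3) / n^5) / k^5    [power of a quotient]
= (((((k^(-2) / ((n^4)^(-1))) / ((n^4)^(-1))) / n^(-2)) / n^3) / n^5) / k^5    [power of a power]
= (((((k^(-2) / n^(-4)) / ((n^4)^(-1))) / n^(-2)) / n^3) / n^5) / k^5    [power of a power]
= (((((k^(-2) / n^(-4)) / n^(-4)) / n^(-2)) / n^3) / n^5) / k^5    [power of a power]
= k^(-7)·n^2    [quotient of powers; product of powers]

k^(-7)·n^2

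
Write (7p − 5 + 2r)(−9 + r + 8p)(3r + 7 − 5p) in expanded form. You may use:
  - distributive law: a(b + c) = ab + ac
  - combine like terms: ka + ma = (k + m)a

(7p − 5 + 2r)(−9 + r + 8p)(3r + 7 − 5p)
= (−63p + 7pr + 56p² + 45 − 5r − 40p − 18r + 2r² + 16pr)(3r + 7 − 5p)    [distributive law]
= (−103p + 23pr + 56p² + 45 − 23r + 2r²)(3r + 7 − 5p)    [combine like terms]
= −309pr − 721p + 515p² + 69pr² + 161pr − 115p²r + 168p²r + 392p² − 280p³ + 135r + 315 − 225p − 69r² − 161r + 115pr + 6r³ + 14r² − 10pr²    [distributive law]
= −33pr − 946p + 907p² + 59pr² + 53p²r − 280p³ − 26r + 315 − 55r² + 6r³    [combine like terms]

−33pr − 946p + 907p² + 59pr² + 53p²r − 280p³ − 26r + 315 − 55r² + 6r³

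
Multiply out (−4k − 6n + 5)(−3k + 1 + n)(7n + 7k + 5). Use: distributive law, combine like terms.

182k²n + 84k³ − 73k² − 70kn − 60k + 56kn² − 37n² + 30n − 42n³ + 25

(−4k − 6n + 5)(−3k + 1 + n)(7n + 7k + 5)
= (12k² − 4k − 4kn + 18kn − 6n − 6n² − 15k + 5 + 5n)(7n + 7k + 5)    [distributive law]
= (12k² − 19k + 14kn − n − 6n² + 5)(7n + 7k + 5)    [combine like terms]
= 84k²n + 84k³ + 60k² − 133kn − 133k² − 95k + 98kn² + 98k²n + 70kn − 7n² − 7kn − 5n − 42n³ − 42kn² − 30n² + 35n + 35k + 25    [distributive law]
= 182k²n + 84k³ − 73k² − 70kn − 60k + 56kn² − 37n² + 30n − 42n³ + 25    [combine like terms]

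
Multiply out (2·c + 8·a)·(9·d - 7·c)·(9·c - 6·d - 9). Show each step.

(2·c + 8·a)·(9·d - 7·c)·(9·c - 6·d - 9)
= (18·c·d - 14·c^2 + 72·a·d - 56·a·c)·(9·c - 6·d - 9)    [distributive law]
= 162·c^2·d - 108·c·d^2 - 162·c·d - 126·c^3 + 84·c^2·d + 126·c^2 + 648·a·c·d - 432·a·d^2 - 648·a·d - 504·a·c^2 + 336·a·c·d + 504·a·c    [distributive law]
= 246·c^2·d - 108·c·d^2 - 162·c·d - 126·c^3 + 126·c^2 + 984·a·c·d - 432·a·d^2 - 648·a·d - 504·a·c^2 + 504·a·c    [combine like terms]

246·c^2·d - 108·c·d^2 - 162·c·d - 126·c^3 + 126·c^2 + 984·a·c·d - 432·a·d^2 - 648·a·d - 504·a·c^2 + 504·a·c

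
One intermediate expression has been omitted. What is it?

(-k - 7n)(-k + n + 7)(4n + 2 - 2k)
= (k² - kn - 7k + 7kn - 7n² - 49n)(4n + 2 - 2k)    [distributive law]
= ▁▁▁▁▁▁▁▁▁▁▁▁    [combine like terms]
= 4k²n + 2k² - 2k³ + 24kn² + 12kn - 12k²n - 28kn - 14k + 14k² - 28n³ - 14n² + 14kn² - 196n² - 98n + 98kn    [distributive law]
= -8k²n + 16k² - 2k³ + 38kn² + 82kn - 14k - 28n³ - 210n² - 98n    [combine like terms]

After combine like terms, the bracketed line is:

(k² + 6kn - 7k - 7n² - 49n)(4n + 2 - 2k)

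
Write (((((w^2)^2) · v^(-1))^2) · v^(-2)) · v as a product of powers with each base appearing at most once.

v^(-3)·w^8

(((((w^2)^2) · v^(-1))^2) · v^(-2)) · v
= (((((w^2)^2)^2) · ((v^(-1))^2)) · v^(-2)) · v    [power of a product]
= ((((w^2)^4) · ((v^(-1))^2)) · v^(-2)) · v    [power of a power]
= ((w^8 · ((v^(-1))^2)) · v^(-2)) · v    [power of a power]
= ((w^8 · v^(-2)) · v^(-2)) · v    [power of a power]
= v^(-3)·w^8    [product of powers]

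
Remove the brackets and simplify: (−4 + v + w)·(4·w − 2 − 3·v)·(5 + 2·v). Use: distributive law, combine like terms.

(−4 + v + w)·(4·w − 2 − 3·v)·(5 + 2·v)
= (−16·w + 8 + 12·v + 4·v·w − 2·v − 3·v^2 + 4·w^2 − 2·w − 3·v·w)·(5 + 2·v)    [distributive law]
= (−18·w + 8 + 10·v + v·w − 3·v^2 + 4·w^2)·(5 + 2·v)    [combine like terms]
= −90·w − 36·v·w + 40 + 16·v + 50·v + 20·v^2 + 5·v·w + 2·v^2·w − 15·v^2 − 6·v^3 + 20·w^2 + 8·v·w^2    [distributive law]
= −90·w − 31·v·w + 40 + 66·v + 5·v^2 + 2·v^2·w − 6·v^3 + 20·w^2 + 8·v·w^2    [combine like terms]

−90·w − 31·v·w + 40 + 66·v + 5·v^2 + 2·v^2·w − 6·v^3 + 20·w^2 + 8·v·w^2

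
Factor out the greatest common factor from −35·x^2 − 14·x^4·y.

−35·x^2 − 14·x^4·y
= 7(−5·x^2 − 2·x^4·y)    [factor out 7]
= 7·x^2(−5 − 2·x^2·y)    [factor out x^2]

7·x^2(−5 − 2·x^2·y)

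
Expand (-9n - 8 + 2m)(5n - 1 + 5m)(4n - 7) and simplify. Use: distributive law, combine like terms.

-180n^3 + 191n^2 + 249n - 140mn^2 + 77mn - 56 + 294m + 40m^2n - 70m^2

(-9n - 8 + 2m)(5n - 1 + 5m)(4n - 7)
= (-45n^2 + 9n - 45mn - 40n + 8 - 40m + 10mn - 2m + 10m^2)(4n - 7)    [distributive law]
= (-45n^2 - 31n - 35mn + 8 - 42m + 10m^2)(4n - 7)    [combine like terms]
= -180n^3 + 315n^2 - 124n^2 + 217n - 140mn^2 + 245mn + 32n - 56 - 168mn + 294m + 40m^2n - 70m^2    [distributive law]
= -180n^3 + 191n^2 + 249n - 140mn^2 + 77mn - 56 + 294m + 40m^2n - 70m^2    [combine like terms]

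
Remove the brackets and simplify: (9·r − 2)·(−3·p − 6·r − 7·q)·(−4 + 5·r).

138·p·r − 135·p·r^2 + 276·r^2 − 270·r^3 + 322·q·r − 315·q·r^2 − 24·p − 48·r − 56·q

(9·r − 2)·(−3·p − 6·r − 7·q)·(−4 + 5·r)
= (−27·p·r − 54·r^2 − 63·q·r + 6·p + 12·r + 14·q)·(−4 + 5·r)    [distributive law]
= 108·p·r − 135·p·r^2 + 216·r^2 − 270·r^3 + 252·q·r − 315·q·r^2 − 24·p + 30·p·r − 48·r + 60·r^2 − 56·q + 70·q·r    [distributive law]
= 138·p·r − 135·p·r^2 + 276·r^2 − 270·r^3 + 322·q·r − 315·q·r^2 − 24·p − 48·r − 56·q    [combine like terms]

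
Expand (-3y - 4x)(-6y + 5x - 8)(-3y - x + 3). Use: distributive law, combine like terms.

-54y^3 - 45xy^2 - 18y^2 + 51x^2y - 93xy + 72y + 20x^3 - 92x^2 + 96x

(-3y - 4x)(-6y + 5x - 8)(-3y - x + 3)
= (18y^2 - 15xy + 24y + 24xy - 20x^2 + 32x)(-3y - x + 3)    [distributive law]
= (18y^2 + 9xy + 24y - 20x^2 + 32x)(-3y - x + 3)    [combine like terms]
= -54y^3 - 18xy^2 + 54y^2 - 27xy^2 - 9x^2y + 27xy - 72y^2 - 24xy + 72y + 60x^2y + 20x^3 - 60x^2 - 96xy - 32x^2 + 96x    [distributive law]
= -54y^3 - 45xy^2 - 18y^2 + 51x^2y - 93xy + 72y + 20x^3 - 92x^2 + 96x    [combine like terms]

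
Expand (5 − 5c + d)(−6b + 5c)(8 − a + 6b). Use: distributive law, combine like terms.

(5 − 5c + d)(−6b + 5c)(8 − a + 6b)
= (−30b + 25c + 30bc − 25c² − 6bd + 5cd)(8 − a + 6b)    [distributive law]
= −240b + 30ab − 180b² + 200c − 25ac + 150bc + 240bc − 30abc + 180b²c − 200c² + 25ac² − 150bc² − 48bd + 6abd − 36b²d + 40cd − 5acd + 30bcd    [distributive law]
= −240b + 30ab − 180b² + 200c − 25ac + 390bc − 30abc + 180b²c − 200c² + 25ac² − 150bc² − 48bd + 6abd − 36b²d + 40cd − 5acd + 30bcd    [combine like terms]

−240b + 30ab − 180b² + 200c − 25ac + 390bc − 30abc + 180b²c − 200c² + 25ac² − 150bc² − 48bd + 6abd − 36b²d + 40cd − 5acd + 30bcd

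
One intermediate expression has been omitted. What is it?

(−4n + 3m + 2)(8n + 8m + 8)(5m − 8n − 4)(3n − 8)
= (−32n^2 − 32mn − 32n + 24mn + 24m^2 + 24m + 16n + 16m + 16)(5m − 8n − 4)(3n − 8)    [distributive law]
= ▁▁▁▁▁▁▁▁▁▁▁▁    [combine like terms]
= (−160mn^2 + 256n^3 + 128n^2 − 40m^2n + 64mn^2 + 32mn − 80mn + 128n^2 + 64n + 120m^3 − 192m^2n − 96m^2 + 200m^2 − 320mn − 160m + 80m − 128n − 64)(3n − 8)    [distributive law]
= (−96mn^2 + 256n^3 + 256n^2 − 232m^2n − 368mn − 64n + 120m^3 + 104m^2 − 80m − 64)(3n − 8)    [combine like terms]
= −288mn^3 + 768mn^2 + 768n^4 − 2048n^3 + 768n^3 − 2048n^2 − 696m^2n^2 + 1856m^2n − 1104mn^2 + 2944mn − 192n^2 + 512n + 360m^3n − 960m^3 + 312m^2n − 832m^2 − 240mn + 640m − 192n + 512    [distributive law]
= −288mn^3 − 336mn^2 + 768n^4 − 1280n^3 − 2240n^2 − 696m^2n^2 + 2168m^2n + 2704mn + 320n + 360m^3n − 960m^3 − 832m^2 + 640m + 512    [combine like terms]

After combine like terms, the bracketed line is:

(−32n^2 − 8mn − 16n + 24m^2 + 40m + 16)(5m − 8n − 4)(3n − 8)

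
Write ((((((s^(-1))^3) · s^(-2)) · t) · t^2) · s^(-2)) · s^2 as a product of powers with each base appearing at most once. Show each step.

s^(-5)t^3

((((((s^(-1))^3) · s^(-2)) · t) · t^2) · s^(-2)) · s^2
= (((((s^(-3)) · s^(-2)) · t) · t^2) · s^(-2)) · s^2    [power of a power]
= (((s^(-5) · t) · t^2) · s^(-2)) · s^2    [product of powers]
= s^(-5)t^3    [product of powers]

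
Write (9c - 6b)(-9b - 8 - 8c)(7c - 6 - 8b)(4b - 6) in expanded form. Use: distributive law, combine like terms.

1380b²c² - 2358bc² + 588b²c - 4932bc + 2568b³c + 432c² - 2592c - 2016bc³ + 3024c³ - 240b³ + 3096b² - 1728b⁴ + 1728b

(9c - 6b)(-9b - 8 - 8c)(7c - 6 - 8b)(4b - 6)
= (-81bc - 72c - 72c² + 54b² + 48b + 48bc)(7c - 6 - 8b)(4b - 6)    [distributive law]
= (-33bc - 72c - 72c² + 54b² + 48b)(7c - 6 - 8b)(4b - 6)    [combine like terms]
= (-231bc² + 198bc + 264b²c - 504c² + 432c + 576bc - 504c³ + 432c² + 576bc² + 378b²c - 324b² - 432b³ + 336bc - 288b - 384b²)(4b - 6)    [distributive law]
= (345bc² + 1110bc + 642b²c - 72c² + 432c - 504c³ - 708b² - 432b³ - 288b)(4b - 6)    [combine like terms]
= 1380b²c² - 2070bc² + 4440b²c - 6660bc + 2568b³c - 3852b²c - 288bc² + 432c² + 1728bc - 2592c - 2016bc³ + 3024c³ - 2832b³ + 4248b² - 1728b⁴ + 2592b³ - 1152b² + 1728b    [distributive law]
= 1380b²c² - 2358bc² + 588b²c - 4932bc + 2568b³c + 432c² - 2592c - 2016bc³ + 3024c³ - 240b³ + 3096b² - 1728b⁴ + 1728b    [combine like terms]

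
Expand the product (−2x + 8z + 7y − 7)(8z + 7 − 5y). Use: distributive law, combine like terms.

−16xz − 14x + 10xy + 64z^2 + 16yz + 84y − 35y^2 − 49

(−2x + 8z + 7y − 7)(8z + 7 − 5y)
= −16xz − 14x + 10xy + 64z^2 + 56z − 40yz + 56yz + 49y − 35y^2 − 56z − 49 + 35y    [distributive law]
= −16xz − 14x + 10xy + 64z^2 + 16yz + 84y − 35y^2 − 49    [combine like terms]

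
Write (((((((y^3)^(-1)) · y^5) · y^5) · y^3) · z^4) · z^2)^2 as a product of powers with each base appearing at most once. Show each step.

(((((((y^3)^(-1)) · y^5) · y^5) · y^3) · z^4) · z^2)^2
= (((((((y^3)^(-1)) · y^5) · y^5) · y^3) · z^4)^2) · ((z^2)^2)    [power of a product]
= (((((((y^3)^(-1)) · y^5) · y^5) · y^3)^2) · ((z^4)^2)) · ((z^2)^2)    [power of a product]
= (((((((y^3)^(-1)) · y^5) · y^5)^2) · ((y^3)^2)) · ((z^4)^2)) · ((z^2)^2)    [power of a product]
= (((((((y^3)^(-1)) · y^5)^2) · ((y^5)^2)) · ((y^3)^2)) · ((z^4)^2)) · ((z^2)^2)    [power of a product]
= (((((((y^3)^(-1))^2) · ((y^5)^2)) · ((y^5)^2)) · ((y^3)^2)) · ((z^4)^2)) · ((z^2)^2)    [power of a product]
= ((((((y^3)^(-2)) · ((y^5)^2)) · ((y^5)^2)) · ((y^3)^2)) · ((z^4)^2)) · ((z^2)^2)    [power of a power]
= ((((y^(-6) · ((y^5)^2)) · ((y^5)^2)) · ((y^3)^2)) · ((z^4)^2)) · ((z^2)^2)    [power of a power]
= ((((y^(-6) · y^10) · ((y^5)^2)) · ((y^3)^2)) · ((z^4)^2)) · ((z^2)^2)    [power of a power]
= (((y^4 · ((y^5)^2)) · ((y^3)^2)) · ((z^4)^2)) · ((z^2)^2)    [product of powers]
= (((y^4 · y^10) · ((y^3)^2)) · ((z^4)^2)) · ((z^2)^2)    [power of a power]
= ((y^14 · ((y^3)^2)) · ((z^4)^2)) · ((z^2)^2)    [product of powers]
= ((y^14 · y^6) · ((z^4)^2)) · ((z^2)^2)    [power of a power]
= (y^20 · ((z^4)^2)) · ((z^2)^2)    [product of powers]
= (y^20 · z^8) · ((z^2)^2)    [power of a power]
= (y^20 · z^8) · z^4    [power of a power]
= y^20·z^12    [product of powers]

y^20·z^12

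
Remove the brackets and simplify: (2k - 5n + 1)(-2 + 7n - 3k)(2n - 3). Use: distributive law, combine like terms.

-101kn + 21k + 58kn² - 12k²n + 18k² + 139n² - 55n - 70n³ + 6

(2k - 5n + 1)(-2 + 7n - 3k)(2n - 3)
= (-4k + 14kn - 6k² + 10n - 35n² + 15kn - 2 + 7n - 3k)(2n - 3)    [distributive law]
= (-7k + 29kn - 6k² + 17n - 35n² - 2)(2n - 3)    [combine like terms]
= -14kn + 21k + 58kn² - 87kn - 12k²n + 18k² + 34n² - 51n - 70n³ + 105n² - 4n + 6    [distributive law]
= -101kn + 21k + 58kn² - 12k²n + 18k² + 139n² - 55n - 70n³ + 6    [combine like terms]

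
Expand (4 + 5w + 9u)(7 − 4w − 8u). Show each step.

28 + 19w + 31u − 20w^2 − 76uw − 72u^2

(4 + 5w + 9u)(7 − 4w − 8u)
= 28 − 16w − 32u + 35w − 20w^2 − 40uw + 63u − 36uw − 72u^2    [distributive law]
= 28 + 19w + 31u − 20w^2 − 76uw − 72u^2    [combine like terms]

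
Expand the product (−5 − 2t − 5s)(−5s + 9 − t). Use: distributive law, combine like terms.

−20s − 45 − 13t + 15st + 2t^2 + 25s^2

(−5 − 2t − 5s)(−5s + 9 − t)
= 25s − 45 + 5t + 10st − 18t + 2t^2 + 25s^2 − 45s + 5st    [distributive law]
= −20s − 45 − 13t + 15st + 2t^2 + 25s^2    [combine like terms]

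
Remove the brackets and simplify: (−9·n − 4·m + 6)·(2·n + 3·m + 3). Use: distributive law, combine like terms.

(−9·n − 4·m + 6)·(2·n + 3·m + 3)
= −18·n² − 27·m·n − 27·n − 8·m·n − 12·m² − 12·m + 12·n + 18·m + 18    [distributive law]
= −18·n² − 35·m·n − 15·n − 12·m² + 6·m + 18    [combine like terms]

−18·n² − 35·m·n − 15·n − 12·m² + 6·m + 18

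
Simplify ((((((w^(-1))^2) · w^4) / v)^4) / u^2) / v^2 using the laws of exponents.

u^(-2)·v^(-6)·w^8

((((((w^(-1))^2) · w^4) / v)^4) / u^2) / v^2
= ((((((w^(-1))^2) · w^4)^4) / (v^4)) / u^2) / v^2    [power of a quotient]
= ((((((w^(-1))^2)^4) · ((w^4)^4)) / (v^4)) / u^2) / v^2    [power of a product]
= (((((w^(-1))^8) · ((w^4)^4)) / (v^4)) / u^2) / v^2    [power of a power]
= (((w^(-8) · ((w^4)^4)) / (v^4)) / u^2) / v^2    [power of a power]
= (((w^(-8) · w^16) / (v^4)) / u^2) / v^2    [power of a power]
= ((w^8 / (v^4)) / u^2) / v^2    [product of powers]
= u^(-2)·v^(-6)·w^8    [quotient of powers; product of powers]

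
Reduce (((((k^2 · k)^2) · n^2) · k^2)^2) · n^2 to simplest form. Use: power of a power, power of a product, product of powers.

(((((k^2 · k)^2) · n^2) · k^2)^2) · n^2
= (((((k^2 · k)^2) · n^2)^2) · ((k^2)^2)) · n^2    [power of a product]
= (((((k^2 · k)^2)^2) · ((n^2)^2)) · ((k^2)^2)) · n^2    [power of a product]
= ((((k^2 · k)^4) · ((n^2)^2)) · ((k^2)^2)) · n^2    [power of a power]
= (((((k^2)^4) · (k^4)) · ((n^2)^2)) · ((k^2)^2)) · n^2    [power of a product]
= (((k^8 · (k^4)) · ((n^2)^2)) · ((k^2)^2)) · n^2    [power of a power]
= ((k^12 · ((n^2)^2)) · ((k^2)^2)) · n^2    [product of powers]
= ((k^12 · n^4) · ((k^2)^2)) · n^2    [power of a power]
= ((k^12 · n^4) · k^4) · n^2    [power of a power]
= k^16n^6    [product of powers]

k^16n^6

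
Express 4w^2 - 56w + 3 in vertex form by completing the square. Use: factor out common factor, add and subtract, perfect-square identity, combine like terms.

4(w - 7)^2 - 193

4w^2 - 56w + 3
= 4(w^2 - 14w) + 3    [factor out 4 from the w-terms]
= 4(w^2 - 14w + 49 - 49) + 3    [add and subtract 49 inside the bracket]
= 4(w - 7)^2 - 196 + 3    [perfect-square identity]
= 4(w - 7)^2 - 193    [combine constants]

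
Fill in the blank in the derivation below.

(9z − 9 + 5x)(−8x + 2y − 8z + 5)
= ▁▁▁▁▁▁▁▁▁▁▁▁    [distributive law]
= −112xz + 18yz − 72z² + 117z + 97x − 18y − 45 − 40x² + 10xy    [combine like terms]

After distributive law, the bracketed line is:

−72xz + 18yz − 72z² + 45z + 72x − 18y + 72z − 45 − 40x² + 10xy − 40xz + 25x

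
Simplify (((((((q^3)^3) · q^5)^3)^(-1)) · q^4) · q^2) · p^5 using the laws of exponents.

(((((((q^3)^3) · q^5)^3)^(-1)) · q^4) · q^2) · p^5
= ((((((q^3)^3) · q^5)^(-3)) · q^4) · q^2) · p^5    [power of a power]
= ((((((q^3)^3)^(-3)) · ((q^5)^(-3))) · q^4) · q^2) · p^5    [power of a product]
= (((((q^3)^(-9)) · ((q^5)^(-3))) · q^4) · q^2) · p^5    [power of a power]
= (((q^(-27) · ((q^5)^(-3))) · q^4) · q^2) · p^5    [power of a power]
= (((q^(-27) · q^(-15)) · q^4) · q^2) · p^5    [power of a power]
= ((q^(-42) · q^4) · q^2) · p^5    [product of powers]
= (q^(-38) · q^2) · p^5    [product of powers]
= q^(-36) · p^5    [product of powers]
= p^5q^(-36)    [rearrange]

p^5q^(-36)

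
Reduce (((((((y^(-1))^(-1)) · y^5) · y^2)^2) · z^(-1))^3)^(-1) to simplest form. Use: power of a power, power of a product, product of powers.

y^(-48)z^3

(((((((y^(-1))^(-1)) · y^5) · y^2)^2) · z^(-1))^3)^(-1)
= ((((((y^(-1))^(-1)) · y^5) · y^2)^2) · z^(-1))^(-3)    [power of a power]
= ((((((y^(-1))^(-1)) · y^5) · y^2)^2)^(-3)) · ((z^(-1))^(-3))    [power of a product]
= (((((y^(-1))^(-1)) · y^5) · y^2)^(-6)) · ((z^(-1))^(-3))    [power of a power]
= (((((y^(-1))^(-1)) · y^5)^(-6)) · ((y^2)^(-6))) · ((z^(-1))^(-3))    [power of a product]
= (((((y^(-1))^(-1))^(-6)) · ((y^5)^(-6))) · ((y^2)^(-6))) · ((z^(-1))^(-3))    [power of a product]
= ((((y^(-1))^6) · ((y^5)^(-6))) · ((y^2)^(-6))) · ((z^(-1))^(-3))    [power of a power]
= ((y^(-6) · ((y^5)^(-6))) · ((y^2)^(-6))) · ((z^(-1))^(-3))    [power of a power]
= ((y^(-6) · y^(-30)) · ((y^2)^(-6))) · ((z^(-1))^(-3))    [power of a power]
= (y^(-36) · ((y^2)^(-6))) · ((z^(-1))^(-3))    [product of powers]
= (y^(-36) · y^(-12)) · ((z^(-1))^(-3))    [power of a power]
= y^(-48) · ((z^(-1))^(-3))    [product of powers]
= y^(-48) · z^3    [power of a power]
= y^(-48)z^3    [rearrange]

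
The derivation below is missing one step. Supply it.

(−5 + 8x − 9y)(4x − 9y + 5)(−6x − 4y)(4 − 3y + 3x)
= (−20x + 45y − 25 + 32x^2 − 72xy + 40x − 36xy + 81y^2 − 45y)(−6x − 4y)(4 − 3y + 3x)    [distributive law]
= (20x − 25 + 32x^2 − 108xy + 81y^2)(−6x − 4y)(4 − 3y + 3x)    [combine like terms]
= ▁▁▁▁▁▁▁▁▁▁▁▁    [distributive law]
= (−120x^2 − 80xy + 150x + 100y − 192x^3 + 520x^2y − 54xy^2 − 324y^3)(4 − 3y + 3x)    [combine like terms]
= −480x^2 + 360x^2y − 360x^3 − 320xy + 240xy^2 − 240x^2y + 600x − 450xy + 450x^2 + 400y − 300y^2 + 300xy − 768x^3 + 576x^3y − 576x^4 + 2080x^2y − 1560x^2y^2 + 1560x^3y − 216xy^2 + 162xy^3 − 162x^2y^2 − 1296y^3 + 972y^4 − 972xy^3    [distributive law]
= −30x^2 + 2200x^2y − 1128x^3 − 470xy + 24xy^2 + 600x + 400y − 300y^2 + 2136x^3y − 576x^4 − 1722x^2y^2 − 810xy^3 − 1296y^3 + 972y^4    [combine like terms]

Applying distributive law to the line above:

(−120x^2 − 80xy + 150x + 100y − 192x^3 − 128x^2y + 648x^2y + 432xy^2 − 486xy^2 − 324y^3)(4 − 3y + 3x)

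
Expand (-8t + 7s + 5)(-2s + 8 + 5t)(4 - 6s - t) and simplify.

(-8t + 7s + 5)(-2s + 8 + 5t)(4 - 6s - t)
= (16st - 64t - 40t^2 - 14s^2 + 56s + 35st - 10s + 40 + 25t)(4 - 6s - t)    [distributive law]
= (51st - 39t - 40t^2 - 14s^2 + 46s + 40)(4 - 6s - t)    [combine like terms]
= 204st - 306s^2t - 51st^2 - 156t + 234st + 39t^2 - 160t^2 + 240st^2 + 40t^3 - 56s^2 + 84s^3 + 14s^2t + 184s - 276s^2 - 46st + 160 - 240s - 40t    [distributive law]
= 392st - 292s^2t + 189st^2 - 196t - 121t^2 + 40t^3 - 332s^2 + 84s^3 - 56s + 160    [combine like terms]

392st - 292s^2t + 189st^2 - 196t - 121t^2 + 40t^3 - 332s^2 + 84s^3 - 56s + 160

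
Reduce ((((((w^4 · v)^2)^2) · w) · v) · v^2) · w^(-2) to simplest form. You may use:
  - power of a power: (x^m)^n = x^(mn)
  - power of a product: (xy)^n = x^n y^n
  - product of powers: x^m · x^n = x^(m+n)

((((((w^4 · v)^2)^2) · w) · v) · v^2) · w^(-2)
= (((((w^4 · v)^4) · w) · v) · v^2) · w^(-2)    [power of a power]
= ((((((w^4)^4) · (v^4)) · w) · v) · v^2) · w^(-2)    [power of a product]
= ((((w^16 · (v^4)) · w) · v) · v^2) · w^(-2)    [power of a power]
= v^7w^15    [product of powers]

v^7w^15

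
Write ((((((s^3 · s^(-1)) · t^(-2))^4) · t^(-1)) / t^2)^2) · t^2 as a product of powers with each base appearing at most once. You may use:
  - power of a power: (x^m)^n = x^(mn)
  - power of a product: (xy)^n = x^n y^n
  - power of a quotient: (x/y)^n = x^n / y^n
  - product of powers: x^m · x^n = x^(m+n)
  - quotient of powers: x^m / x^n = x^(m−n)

s^16t^(-20)

((((((s^3 · s^(-1)) · t^(-2))^4) · t^(-1)) / t^2)^2) · t^2
= ((((((s^3 · s^(-1)) · t^(-2))^4) · t^(-1))^2) / ((t^2)^2)) · t^2    [power of a quotient]
= ((((((s^3 · s^(-1)) · t^(-2))^4)^2) · ((t^(-1))^2)) / ((t^2)^2)) · t^2    [power of a product]
= (((((s^3 · s^(-1)) · t^(-2))^8) · ((t^(-1))^2)) / ((t^2)^2)) · t^2    [power of a power]
= (((((s^3 · s^(-1))^8) · ((t^(-2))^8)) · ((t^(-1))^2)) / ((t^2)^2)) · t^2    [power of a product]
= ((((((s^3)^8) · ((s^(-1))^8)) · ((t^(-2))^8)) · ((t^(-1))^2)) / ((t^2)^2)) · t^2    [power of a product]
= ((((s^24 · ((s^(-1))^8)) · ((t^(-2))^8)) · ((t^(-1))^2)) / ((t^2)^2)) · t^2    [power of a power]
= ((((s^24 · s^(-8)) · ((t^(-2))^8)) · ((t^(-1))^2)) / ((t^2)^2)) · t^2    [power of a power]
= (((s^16 · ((t^(-2))^8)) · ((t^(-1))^2)) / ((t^2)^2)) · t^2    [product of powers]
= (((s^16 · t^(-16)) · ((t^(-1))^2)) / ((t^2)^2)) · t^2    [power of a power]
= (((s^16 · t^(-16)) · t^(-2)) / ((t^2)^2)) · t^2    [power of a power]
= (((s^16 · t^(-16)) · t^(-2)) / t^4) · t^2    [power of a power]
= s^16t^(-20)    [quotient of powers; product of powers]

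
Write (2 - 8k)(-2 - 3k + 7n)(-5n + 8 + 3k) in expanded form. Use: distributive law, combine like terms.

132n - 32 + 68k - 456kn + 222k^2 - 70n^2 - 288k^2n + 72k^3 + 280kn^2

(2 - 8k)(-2 - 3k + 7n)(-5n + 8 + 3k)
= (-4 - 6k + 14n + 16k + 24k^2 - 56kn)(-5n + 8 + 3k)    [distributive law]
= (-4 + 10k + 14n + 24k^2 - 56kn)(-5n + 8 + 3k)    [combine like terms]
= 20n - 32 - 12k - 50kn + 80k + 30k^2 - 70n^2 + 112n + 42kn - 120k^2n + 192k^2 + 72k^3 + 280kn^2 - 448kn - 168k^2n    [distributive law]
= 132n - 32 + 68k - 456kn + 222k^2 - 70n^2 - 288k^2n + 72k^3 + 280kn^2    [combine like terms]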